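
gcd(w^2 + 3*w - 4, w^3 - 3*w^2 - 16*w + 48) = w + 4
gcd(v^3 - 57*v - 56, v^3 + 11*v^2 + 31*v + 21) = v^2 + 8*v + 7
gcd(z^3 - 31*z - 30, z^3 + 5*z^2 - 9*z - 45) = z + 5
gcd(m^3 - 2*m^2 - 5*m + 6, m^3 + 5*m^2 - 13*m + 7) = m - 1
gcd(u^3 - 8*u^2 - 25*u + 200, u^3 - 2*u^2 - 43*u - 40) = u^2 - 3*u - 40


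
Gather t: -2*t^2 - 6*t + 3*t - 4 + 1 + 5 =-2*t^2 - 3*t + 2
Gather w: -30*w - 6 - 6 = -30*w - 12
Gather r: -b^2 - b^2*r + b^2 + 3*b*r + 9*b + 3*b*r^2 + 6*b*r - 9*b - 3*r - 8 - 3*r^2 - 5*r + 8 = r^2*(3*b - 3) + r*(-b^2 + 9*b - 8)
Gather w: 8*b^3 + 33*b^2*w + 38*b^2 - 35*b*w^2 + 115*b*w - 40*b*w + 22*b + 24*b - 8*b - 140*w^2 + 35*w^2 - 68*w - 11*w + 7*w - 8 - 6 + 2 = 8*b^3 + 38*b^2 + 38*b + w^2*(-35*b - 105) + w*(33*b^2 + 75*b - 72) - 12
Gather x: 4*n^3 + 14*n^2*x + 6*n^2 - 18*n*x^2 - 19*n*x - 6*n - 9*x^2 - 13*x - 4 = 4*n^3 + 6*n^2 - 6*n + x^2*(-18*n - 9) + x*(14*n^2 - 19*n - 13) - 4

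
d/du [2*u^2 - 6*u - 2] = 4*u - 6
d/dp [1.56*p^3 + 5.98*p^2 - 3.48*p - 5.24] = 4.68*p^2 + 11.96*p - 3.48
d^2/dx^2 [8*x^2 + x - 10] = 16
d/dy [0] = 0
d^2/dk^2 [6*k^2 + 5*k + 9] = 12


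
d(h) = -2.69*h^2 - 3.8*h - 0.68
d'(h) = -5.38*h - 3.8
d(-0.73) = 0.66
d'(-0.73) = 0.13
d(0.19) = -1.50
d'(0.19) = -4.82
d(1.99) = -18.89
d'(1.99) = -14.51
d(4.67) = -77.09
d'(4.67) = -28.92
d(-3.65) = -22.65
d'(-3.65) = 15.84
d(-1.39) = -0.60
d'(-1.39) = 3.68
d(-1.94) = -3.43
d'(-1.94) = 6.64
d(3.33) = -43.16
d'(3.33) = -21.72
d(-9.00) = -184.37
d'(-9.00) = 44.62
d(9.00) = -252.77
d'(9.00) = -52.22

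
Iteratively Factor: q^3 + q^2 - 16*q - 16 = (q - 4)*(q^2 + 5*q + 4) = (q - 4)*(q + 4)*(q + 1)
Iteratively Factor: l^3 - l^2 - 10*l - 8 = (l + 1)*(l^2 - 2*l - 8) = (l - 4)*(l + 1)*(l + 2)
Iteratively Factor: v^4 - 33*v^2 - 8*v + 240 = (v + 4)*(v^3 - 4*v^2 - 17*v + 60) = (v + 4)^2*(v^2 - 8*v + 15) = (v - 5)*(v + 4)^2*(v - 3)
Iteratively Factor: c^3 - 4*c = (c + 2)*(c^2 - 2*c) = (c - 2)*(c + 2)*(c)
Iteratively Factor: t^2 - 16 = (t - 4)*(t + 4)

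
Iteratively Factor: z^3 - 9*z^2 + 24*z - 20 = (z - 5)*(z^2 - 4*z + 4) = (z - 5)*(z - 2)*(z - 2)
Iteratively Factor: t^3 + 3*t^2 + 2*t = (t)*(t^2 + 3*t + 2) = t*(t + 1)*(t + 2)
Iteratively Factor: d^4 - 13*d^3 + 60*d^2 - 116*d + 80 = (d - 2)*(d^3 - 11*d^2 + 38*d - 40) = (d - 2)^2*(d^2 - 9*d + 20) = (d - 4)*(d - 2)^2*(d - 5)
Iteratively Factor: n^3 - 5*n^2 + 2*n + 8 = (n + 1)*(n^2 - 6*n + 8) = (n - 4)*(n + 1)*(n - 2)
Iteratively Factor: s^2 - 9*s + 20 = (s - 4)*(s - 5)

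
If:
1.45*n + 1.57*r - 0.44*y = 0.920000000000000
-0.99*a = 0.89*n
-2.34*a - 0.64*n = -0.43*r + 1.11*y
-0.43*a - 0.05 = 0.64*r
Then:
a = -0.54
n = 0.60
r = 0.28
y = 0.90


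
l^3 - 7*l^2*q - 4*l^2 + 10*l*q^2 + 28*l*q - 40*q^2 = (l - 4)*(l - 5*q)*(l - 2*q)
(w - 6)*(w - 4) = w^2 - 10*w + 24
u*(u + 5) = u^2 + 5*u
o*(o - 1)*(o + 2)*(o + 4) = o^4 + 5*o^3 + 2*o^2 - 8*o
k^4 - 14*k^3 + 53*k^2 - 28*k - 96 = (k - 8)*(k - 4)*(k - 3)*(k + 1)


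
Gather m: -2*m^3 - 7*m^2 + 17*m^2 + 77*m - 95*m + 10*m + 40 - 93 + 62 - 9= -2*m^3 + 10*m^2 - 8*m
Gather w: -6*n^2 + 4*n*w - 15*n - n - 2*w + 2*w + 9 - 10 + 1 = -6*n^2 + 4*n*w - 16*n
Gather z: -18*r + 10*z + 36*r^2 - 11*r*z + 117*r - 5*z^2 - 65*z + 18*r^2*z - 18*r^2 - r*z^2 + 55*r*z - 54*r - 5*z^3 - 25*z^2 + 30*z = 18*r^2 + 45*r - 5*z^3 + z^2*(-r - 30) + z*(18*r^2 + 44*r - 25)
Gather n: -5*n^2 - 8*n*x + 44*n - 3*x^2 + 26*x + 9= -5*n^2 + n*(44 - 8*x) - 3*x^2 + 26*x + 9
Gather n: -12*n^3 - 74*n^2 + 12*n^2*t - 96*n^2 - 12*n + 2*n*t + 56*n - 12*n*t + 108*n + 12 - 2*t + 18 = -12*n^3 + n^2*(12*t - 170) + n*(152 - 10*t) - 2*t + 30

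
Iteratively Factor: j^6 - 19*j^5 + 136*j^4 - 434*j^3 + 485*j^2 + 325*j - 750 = (j + 1)*(j^5 - 20*j^4 + 156*j^3 - 590*j^2 + 1075*j - 750) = (j - 3)*(j + 1)*(j^4 - 17*j^3 + 105*j^2 - 275*j + 250) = (j - 5)*(j - 3)*(j + 1)*(j^3 - 12*j^2 + 45*j - 50) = (j - 5)^2*(j - 3)*(j + 1)*(j^2 - 7*j + 10) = (j - 5)^2*(j - 3)*(j - 2)*(j + 1)*(j - 5)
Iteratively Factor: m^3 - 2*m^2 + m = (m)*(m^2 - 2*m + 1) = m*(m - 1)*(m - 1)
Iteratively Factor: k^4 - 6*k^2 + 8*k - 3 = (k - 1)*(k^3 + k^2 - 5*k + 3) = (k - 1)^2*(k^2 + 2*k - 3) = (k - 1)^3*(k + 3)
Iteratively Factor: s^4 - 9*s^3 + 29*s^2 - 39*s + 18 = (s - 3)*(s^3 - 6*s^2 + 11*s - 6) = (s - 3)*(s - 2)*(s^2 - 4*s + 3) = (s - 3)^2*(s - 2)*(s - 1)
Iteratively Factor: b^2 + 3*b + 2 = (b + 1)*(b + 2)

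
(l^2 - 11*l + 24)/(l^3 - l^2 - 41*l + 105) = (l - 8)/(l^2 + 2*l - 35)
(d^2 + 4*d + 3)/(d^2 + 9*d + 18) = (d + 1)/(d + 6)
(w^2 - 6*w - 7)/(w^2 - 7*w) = (w + 1)/w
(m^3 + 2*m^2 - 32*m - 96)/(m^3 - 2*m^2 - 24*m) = (m + 4)/m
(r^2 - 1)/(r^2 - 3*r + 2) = (r + 1)/(r - 2)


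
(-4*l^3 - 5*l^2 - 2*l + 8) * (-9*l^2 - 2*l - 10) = 36*l^5 + 53*l^4 + 68*l^3 - 18*l^2 + 4*l - 80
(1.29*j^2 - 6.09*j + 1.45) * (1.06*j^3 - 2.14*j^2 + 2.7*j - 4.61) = 1.3674*j^5 - 9.216*j^4 + 18.0526*j^3 - 25.4929*j^2 + 31.9899*j - 6.6845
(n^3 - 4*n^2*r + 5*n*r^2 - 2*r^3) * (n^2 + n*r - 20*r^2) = n^5 - 3*n^4*r - 19*n^3*r^2 + 83*n^2*r^3 - 102*n*r^4 + 40*r^5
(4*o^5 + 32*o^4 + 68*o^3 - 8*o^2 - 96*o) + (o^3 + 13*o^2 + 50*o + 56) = 4*o^5 + 32*o^4 + 69*o^3 + 5*o^2 - 46*o + 56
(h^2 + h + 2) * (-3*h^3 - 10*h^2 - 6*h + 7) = -3*h^5 - 13*h^4 - 22*h^3 - 19*h^2 - 5*h + 14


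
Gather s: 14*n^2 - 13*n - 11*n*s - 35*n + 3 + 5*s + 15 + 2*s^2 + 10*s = 14*n^2 - 48*n + 2*s^2 + s*(15 - 11*n) + 18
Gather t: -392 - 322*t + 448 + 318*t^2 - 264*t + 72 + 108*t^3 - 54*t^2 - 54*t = 108*t^3 + 264*t^2 - 640*t + 128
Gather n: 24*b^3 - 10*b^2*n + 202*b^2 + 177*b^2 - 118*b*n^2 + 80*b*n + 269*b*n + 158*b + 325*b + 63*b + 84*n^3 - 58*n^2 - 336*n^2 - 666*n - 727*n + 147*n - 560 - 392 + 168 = 24*b^3 + 379*b^2 + 546*b + 84*n^3 + n^2*(-118*b - 394) + n*(-10*b^2 + 349*b - 1246) - 784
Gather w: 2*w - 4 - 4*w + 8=4 - 2*w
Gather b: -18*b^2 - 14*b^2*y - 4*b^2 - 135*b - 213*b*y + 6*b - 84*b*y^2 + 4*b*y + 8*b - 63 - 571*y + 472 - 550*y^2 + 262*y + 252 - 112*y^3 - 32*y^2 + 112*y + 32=b^2*(-14*y - 22) + b*(-84*y^2 - 209*y - 121) - 112*y^3 - 582*y^2 - 197*y + 693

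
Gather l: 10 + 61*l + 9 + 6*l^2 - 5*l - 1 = 6*l^2 + 56*l + 18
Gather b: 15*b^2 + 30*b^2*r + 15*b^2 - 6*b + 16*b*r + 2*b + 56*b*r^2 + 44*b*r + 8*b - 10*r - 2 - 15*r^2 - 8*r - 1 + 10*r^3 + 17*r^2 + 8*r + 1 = b^2*(30*r + 30) + b*(56*r^2 + 60*r + 4) + 10*r^3 + 2*r^2 - 10*r - 2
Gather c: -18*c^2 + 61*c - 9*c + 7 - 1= -18*c^2 + 52*c + 6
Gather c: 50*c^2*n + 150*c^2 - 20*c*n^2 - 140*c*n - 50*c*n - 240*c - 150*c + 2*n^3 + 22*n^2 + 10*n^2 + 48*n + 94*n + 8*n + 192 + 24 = c^2*(50*n + 150) + c*(-20*n^2 - 190*n - 390) + 2*n^3 + 32*n^2 + 150*n + 216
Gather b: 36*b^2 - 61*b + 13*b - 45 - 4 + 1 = 36*b^2 - 48*b - 48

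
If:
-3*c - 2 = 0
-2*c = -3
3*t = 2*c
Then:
No Solution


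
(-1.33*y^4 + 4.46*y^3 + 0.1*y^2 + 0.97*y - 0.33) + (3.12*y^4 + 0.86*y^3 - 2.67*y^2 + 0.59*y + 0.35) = 1.79*y^4 + 5.32*y^3 - 2.57*y^2 + 1.56*y + 0.02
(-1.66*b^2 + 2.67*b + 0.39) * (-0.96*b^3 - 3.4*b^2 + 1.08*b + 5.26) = 1.5936*b^5 + 3.0808*b^4 - 11.2452*b^3 - 7.174*b^2 + 14.4654*b + 2.0514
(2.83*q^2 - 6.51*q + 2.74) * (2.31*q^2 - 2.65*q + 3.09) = 6.5373*q^4 - 22.5376*q^3 + 32.3256*q^2 - 27.3769*q + 8.4666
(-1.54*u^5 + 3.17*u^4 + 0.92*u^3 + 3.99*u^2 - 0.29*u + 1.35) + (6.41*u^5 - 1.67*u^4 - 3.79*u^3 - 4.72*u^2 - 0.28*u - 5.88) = 4.87*u^5 + 1.5*u^4 - 2.87*u^3 - 0.73*u^2 - 0.57*u - 4.53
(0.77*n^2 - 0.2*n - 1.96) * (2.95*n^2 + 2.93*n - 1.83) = 2.2715*n^4 + 1.6661*n^3 - 7.7771*n^2 - 5.3768*n + 3.5868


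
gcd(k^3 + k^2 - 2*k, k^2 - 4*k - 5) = 1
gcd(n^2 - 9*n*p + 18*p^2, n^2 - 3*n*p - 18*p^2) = -n + 6*p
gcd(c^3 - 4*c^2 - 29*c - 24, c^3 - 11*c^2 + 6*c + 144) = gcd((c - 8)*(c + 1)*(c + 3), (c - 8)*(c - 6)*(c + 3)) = c^2 - 5*c - 24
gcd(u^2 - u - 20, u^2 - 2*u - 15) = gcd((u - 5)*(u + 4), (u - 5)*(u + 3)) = u - 5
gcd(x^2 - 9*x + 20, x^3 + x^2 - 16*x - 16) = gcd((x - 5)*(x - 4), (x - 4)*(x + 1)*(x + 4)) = x - 4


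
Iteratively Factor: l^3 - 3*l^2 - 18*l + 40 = (l - 5)*(l^2 + 2*l - 8) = (l - 5)*(l - 2)*(l + 4)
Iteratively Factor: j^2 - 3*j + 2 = (j - 1)*(j - 2)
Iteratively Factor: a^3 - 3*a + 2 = (a - 1)*(a^2 + a - 2) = (a - 1)*(a + 2)*(a - 1)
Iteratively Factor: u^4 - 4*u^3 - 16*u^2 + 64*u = (u)*(u^3 - 4*u^2 - 16*u + 64) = u*(u + 4)*(u^2 - 8*u + 16) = u*(u - 4)*(u + 4)*(u - 4)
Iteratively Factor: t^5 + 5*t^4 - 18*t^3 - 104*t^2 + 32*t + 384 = (t - 4)*(t^4 + 9*t^3 + 18*t^2 - 32*t - 96) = (t - 4)*(t + 4)*(t^3 + 5*t^2 - 2*t - 24) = (t - 4)*(t + 4)^2*(t^2 + t - 6) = (t - 4)*(t - 2)*(t + 4)^2*(t + 3)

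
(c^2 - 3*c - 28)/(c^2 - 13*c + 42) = (c + 4)/(c - 6)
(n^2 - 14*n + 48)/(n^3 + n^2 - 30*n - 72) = (n - 8)/(n^2 + 7*n + 12)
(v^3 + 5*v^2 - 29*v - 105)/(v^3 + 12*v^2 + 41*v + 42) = (v - 5)/(v + 2)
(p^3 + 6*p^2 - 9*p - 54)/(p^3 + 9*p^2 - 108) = (p + 3)/(p + 6)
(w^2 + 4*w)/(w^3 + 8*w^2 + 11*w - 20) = w/(w^2 + 4*w - 5)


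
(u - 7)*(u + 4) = u^2 - 3*u - 28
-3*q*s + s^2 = s*(-3*q + s)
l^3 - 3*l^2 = l^2*(l - 3)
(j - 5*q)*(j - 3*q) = j^2 - 8*j*q + 15*q^2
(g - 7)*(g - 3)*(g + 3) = g^3 - 7*g^2 - 9*g + 63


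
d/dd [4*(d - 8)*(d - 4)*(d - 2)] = 12*d^2 - 112*d + 224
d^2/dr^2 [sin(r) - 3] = -sin(r)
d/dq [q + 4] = 1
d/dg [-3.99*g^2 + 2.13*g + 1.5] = 2.13 - 7.98*g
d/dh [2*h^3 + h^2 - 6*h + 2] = 6*h^2 + 2*h - 6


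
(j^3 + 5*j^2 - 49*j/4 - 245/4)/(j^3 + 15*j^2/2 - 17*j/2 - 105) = (j + 7/2)/(j + 6)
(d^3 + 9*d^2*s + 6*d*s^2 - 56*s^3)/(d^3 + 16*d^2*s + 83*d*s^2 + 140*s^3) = (d - 2*s)/(d + 5*s)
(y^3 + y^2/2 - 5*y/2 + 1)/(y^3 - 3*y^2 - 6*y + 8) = (y - 1/2)/(y - 4)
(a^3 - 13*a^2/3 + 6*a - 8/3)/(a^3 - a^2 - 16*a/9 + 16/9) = 3*(a - 2)/(3*a + 4)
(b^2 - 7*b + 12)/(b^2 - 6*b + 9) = (b - 4)/(b - 3)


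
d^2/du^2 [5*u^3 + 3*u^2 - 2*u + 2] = 30*u + 6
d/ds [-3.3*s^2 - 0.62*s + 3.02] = -6.6*s - 0.62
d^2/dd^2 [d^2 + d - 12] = 2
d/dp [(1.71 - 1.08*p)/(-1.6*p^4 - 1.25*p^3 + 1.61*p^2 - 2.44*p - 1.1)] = (-5.184*p^4 + 8.244*p^3 + 8.1513*p^2 - 5.5062*p + 5.3604)/(2.56*p^8 + 4.0*p^7 - 3.5895*p^6 + 3.783*p^5 + 12.2121*p^4 - 5.1068*p^3 + 2.4116*p^2 + 5.368*p + 1.21)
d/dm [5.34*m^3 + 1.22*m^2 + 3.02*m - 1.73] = 16.02*m^2 + 2.44*m + 3.02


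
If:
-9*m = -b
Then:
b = 9*m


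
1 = 1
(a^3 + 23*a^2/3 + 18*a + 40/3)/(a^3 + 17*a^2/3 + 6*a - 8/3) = (3*a + 5)/(3*a - 1)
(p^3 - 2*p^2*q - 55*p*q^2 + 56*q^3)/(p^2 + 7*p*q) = p - 9*q + 8*q^2/p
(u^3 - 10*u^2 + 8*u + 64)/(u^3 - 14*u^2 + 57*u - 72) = (u^2 - 2*u - 8)/(u^2 - 6*u + 9)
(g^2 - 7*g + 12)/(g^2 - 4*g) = (g - 3)/g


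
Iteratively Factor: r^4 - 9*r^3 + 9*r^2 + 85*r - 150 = (r - 2)*(r^3 - 7*r^2 - 5*r + 75) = (r - 5)*(r - 2)*(r^2 - 2*r - 15) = (r - 5)*(r - 2)*(r + 3)*(r - 5)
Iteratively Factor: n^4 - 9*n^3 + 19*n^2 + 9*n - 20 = (n - 1)*(n^3 - 8*n^2 + 11*n + 20) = (n - 5)*(n - 1)*(n^2 - 3*n - 4) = (n - 5)*(n - 4)*(n - 1)*(n + 1)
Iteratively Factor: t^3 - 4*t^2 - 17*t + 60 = (t - 3)*(t^2 - t - 20) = (t - 3)*(t + 4)*(t - 5)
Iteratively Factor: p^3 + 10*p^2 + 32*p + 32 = (p + 4)*(p^2 + 6*p + 8) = (p + 2)*(p + 4)*(p + 4)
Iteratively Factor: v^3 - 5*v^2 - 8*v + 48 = (v - 4)*(v^2 - v - 12) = (v - 4)*(v + 3)*(v - 4)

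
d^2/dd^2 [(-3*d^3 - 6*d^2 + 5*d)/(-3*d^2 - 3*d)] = -16/(3*d^3 + 9*d^2 + 9*d + 3)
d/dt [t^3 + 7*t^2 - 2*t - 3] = 3*t^2 + 14*t - 2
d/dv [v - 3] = 1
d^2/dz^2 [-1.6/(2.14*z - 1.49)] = -14.65472/(2.14*z - 1.49)^3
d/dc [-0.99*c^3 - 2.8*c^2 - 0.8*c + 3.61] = -2.97*c^2 - 5.6*c - 0.8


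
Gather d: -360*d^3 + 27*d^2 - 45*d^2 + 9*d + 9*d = -360*d^3 - 18*d^2 + 18*d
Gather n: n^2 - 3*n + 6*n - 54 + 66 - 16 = n^2 + 3*n - 4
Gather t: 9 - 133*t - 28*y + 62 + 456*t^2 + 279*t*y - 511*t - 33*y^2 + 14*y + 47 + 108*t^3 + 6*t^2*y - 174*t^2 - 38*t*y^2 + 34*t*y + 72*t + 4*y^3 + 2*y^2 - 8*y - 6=108*t^3 + t^2*(6*y + 282) + t*(-38*y^2 + 313*y - 572) + 4*y^3 - 31*y^2 - 22*y + 112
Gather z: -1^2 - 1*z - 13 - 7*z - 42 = -8*z - 56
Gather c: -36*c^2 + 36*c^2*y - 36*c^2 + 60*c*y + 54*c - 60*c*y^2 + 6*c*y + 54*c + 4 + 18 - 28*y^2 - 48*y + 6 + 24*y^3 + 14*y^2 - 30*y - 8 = c^2*(36*y - 72) + c*(-60*y^2 + 66*y + 108) + 24*y^3 - 14*y^2 - 78*y + 20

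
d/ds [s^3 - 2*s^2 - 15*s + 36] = 3*s^2 - 4*s - 15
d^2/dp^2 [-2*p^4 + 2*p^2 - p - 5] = 4 - 24*p^2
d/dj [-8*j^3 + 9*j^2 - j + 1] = -24*j^2 + 18*j - 1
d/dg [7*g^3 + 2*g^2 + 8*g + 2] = 21*g^2 + 4*g + 8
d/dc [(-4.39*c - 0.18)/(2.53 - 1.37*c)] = (28.723849 - 15.554021*c)/(1.37*c - 2.53)^3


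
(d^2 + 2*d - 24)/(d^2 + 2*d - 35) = (d^2 + 2*d - 24)/(d^2 + 2*d - 35)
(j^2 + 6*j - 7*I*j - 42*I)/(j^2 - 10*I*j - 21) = (j + 6)/(j - 3*I)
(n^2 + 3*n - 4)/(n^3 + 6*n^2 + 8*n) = (n - 1)/(n*(n + 2))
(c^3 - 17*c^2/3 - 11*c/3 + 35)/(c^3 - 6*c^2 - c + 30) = (c + 7/3)/(c + 2)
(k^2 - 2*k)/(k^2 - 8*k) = (k - 2)/(k - 8)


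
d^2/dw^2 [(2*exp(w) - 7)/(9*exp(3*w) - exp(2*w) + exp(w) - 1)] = (648*exp(6*w) - 5157*exp(5*w) + 623*exp(4*w) + 82*exp(3*w) - 558*exp(2*w) + 23*exp(w) - 5)*exp(w)/(729*exp(9*w) - 243*exp(8*w) + 270*exp(7*w) - 298*exp(6*w) + 84*exp(5*w) - 60*exp(4*w) + 34*exp(3*w) - 6*exp(2*w) + 3*exp(w) - 1)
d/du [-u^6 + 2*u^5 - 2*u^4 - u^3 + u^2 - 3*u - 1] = -6*u^5 + 10*u^4 - 8*u^3 - 3*u^2 + 2*u - 3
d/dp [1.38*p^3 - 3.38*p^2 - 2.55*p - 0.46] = 4.14*p^2 - 6.76*p - 2.55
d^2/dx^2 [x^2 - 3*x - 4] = 2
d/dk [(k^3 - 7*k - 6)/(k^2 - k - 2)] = (k^2 - 4*k + 8)/(k^2 - 4*k + 4)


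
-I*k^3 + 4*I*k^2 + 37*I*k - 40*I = (k - 8)*(k + 5)*(-I*k + I)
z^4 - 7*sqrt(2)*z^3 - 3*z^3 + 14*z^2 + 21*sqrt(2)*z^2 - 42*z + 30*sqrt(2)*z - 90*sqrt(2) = (z - 3)*(z - 5*sqrt(2))*(z - 3*sqrt(2))*(z + sqrt(2))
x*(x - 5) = x^2 - 5*x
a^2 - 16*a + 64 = (a - 8)^2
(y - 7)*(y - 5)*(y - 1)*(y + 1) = y^4 - 12*y^3 + 34*y^2 + 12*y - 35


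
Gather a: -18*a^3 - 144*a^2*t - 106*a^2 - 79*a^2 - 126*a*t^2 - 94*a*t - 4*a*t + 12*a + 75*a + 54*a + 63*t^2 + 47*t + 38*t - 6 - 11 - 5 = -18*a^3 + a^2*(-144*t - 185) + a*(-126*t^2 - 98*t + 141) + 63*t^2 + 85*t - 22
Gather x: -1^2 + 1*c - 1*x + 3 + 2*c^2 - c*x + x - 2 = 2*c^2 - c*x + c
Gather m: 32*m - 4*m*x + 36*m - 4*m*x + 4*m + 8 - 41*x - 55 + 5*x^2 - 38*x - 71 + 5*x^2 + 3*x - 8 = m*(72 - 8*x) + 10*x^2 - 76*x - 126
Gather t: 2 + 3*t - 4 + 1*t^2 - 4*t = t^2 - t - 2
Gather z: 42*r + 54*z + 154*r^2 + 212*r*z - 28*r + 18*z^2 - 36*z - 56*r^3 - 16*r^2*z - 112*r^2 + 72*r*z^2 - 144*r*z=-56*r^3 + 42*r^2 + 14*r + z^2*(72*r + 18) + z*(-16*r^2 + 68*r + 18)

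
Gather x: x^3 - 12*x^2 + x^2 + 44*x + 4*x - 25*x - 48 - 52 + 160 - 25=x^3 - 11*x^2 + 23*x + 35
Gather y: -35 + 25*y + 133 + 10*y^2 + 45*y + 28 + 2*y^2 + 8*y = 12*y^2 + 78*y + 126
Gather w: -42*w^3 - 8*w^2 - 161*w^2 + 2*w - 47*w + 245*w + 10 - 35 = -42*w^3 - 169*w^2 + 200*w - 25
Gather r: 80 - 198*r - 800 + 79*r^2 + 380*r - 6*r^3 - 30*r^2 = -6*r^3 + 49*r^2 + 182*r - 720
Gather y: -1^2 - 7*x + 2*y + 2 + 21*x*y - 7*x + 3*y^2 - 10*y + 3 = -14*x + 3*y^2 + y*(21*x - 8) + 4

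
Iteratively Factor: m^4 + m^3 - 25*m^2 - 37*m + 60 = (m - 5)*(m^3 + 6*m^2 + 5*m - 12) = (m - 5)*(m + 4)*(m^2 + 2*m - 3) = (m - 5)*(m + 3)*(m + 4)*(m - 1)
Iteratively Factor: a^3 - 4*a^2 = (a - 4)*(a^2) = a*(a - 4)*(a)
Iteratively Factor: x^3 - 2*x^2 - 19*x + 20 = (x + 4)*(x^2 - 6*x + 5) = (x - 5)*(x + 4)*(x - 1)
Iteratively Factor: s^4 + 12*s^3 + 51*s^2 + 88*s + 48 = (s + 1)*(s^3 + 11*s^2 + 40*s + 48) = (s + 1)*(s + 4)*(s^2 + 7*s + 12) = (s + 1)*(s + 4)^2*(s + 3)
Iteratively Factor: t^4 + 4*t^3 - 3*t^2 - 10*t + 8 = (t - 1)*(t^3 + 5*t^2 + 2*t - 8) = (t - 1)*(t + 4)*(t^2 + t - 2) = (t - 1)^2*(t + 4)*(t + 2)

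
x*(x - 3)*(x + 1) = x^3 - 2*x^2 - 3*x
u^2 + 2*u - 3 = (u - 1)*(u + 3)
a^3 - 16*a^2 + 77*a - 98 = (a - 7)^2*(a - 2)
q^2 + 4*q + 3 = (q + 1)*(q + 3)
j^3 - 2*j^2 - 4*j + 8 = (j - 2)^2*(j + 2)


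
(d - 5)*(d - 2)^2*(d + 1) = d^4 - 8*d^3 + 15*d^2 + 4*d - 20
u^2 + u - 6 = (u - 2)*(u + 3)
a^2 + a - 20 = (a - 4)*(a + 5)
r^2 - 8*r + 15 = (r - 5)*(r - 3)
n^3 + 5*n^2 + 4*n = n*(n + 1)*(n + 4)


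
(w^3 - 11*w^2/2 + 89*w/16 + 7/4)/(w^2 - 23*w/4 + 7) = w + 1/4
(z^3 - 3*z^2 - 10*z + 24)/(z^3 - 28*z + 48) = (z + 3)/(z + 6)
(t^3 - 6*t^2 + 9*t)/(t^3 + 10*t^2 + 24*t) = (t^2 - 6*t + 9)/(t^2 + 10*t + 24)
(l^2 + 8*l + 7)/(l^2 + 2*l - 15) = (l^2 + 8*l + 7)/(l^2 + 2*l - 15)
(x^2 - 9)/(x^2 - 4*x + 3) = (x + 3)/(x - 1)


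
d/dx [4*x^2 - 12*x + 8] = 8*x - 12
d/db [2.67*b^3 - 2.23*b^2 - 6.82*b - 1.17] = 8.01*b^2 - 4.46*b - 6.82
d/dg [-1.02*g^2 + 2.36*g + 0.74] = 2.36 - 2.04*g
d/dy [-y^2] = -2*y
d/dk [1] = 0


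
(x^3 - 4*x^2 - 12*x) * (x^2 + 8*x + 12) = x^5 + 4*x^4 - 32*x^3 - 144*x^2 - 144*x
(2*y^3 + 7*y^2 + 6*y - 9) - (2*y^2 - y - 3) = 2*y^3 + 5*y^2 + 7*y - 6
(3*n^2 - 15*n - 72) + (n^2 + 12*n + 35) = 4*n^2 - 3*n - 37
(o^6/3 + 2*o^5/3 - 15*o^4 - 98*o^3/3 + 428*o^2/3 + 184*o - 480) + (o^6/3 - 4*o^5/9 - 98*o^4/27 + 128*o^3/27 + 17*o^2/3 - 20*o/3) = 2*o^6/3 + 2*o^5/9 - 503*o^4/27 - 754*o^3/27 + 445*o^2/3 + 532*o/3 - 480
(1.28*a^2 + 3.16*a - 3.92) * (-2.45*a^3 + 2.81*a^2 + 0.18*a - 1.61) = -3.136*a^5 - 4.1452*a^4 + 18.714*a^3 - 12.5072*a^2 - 5.7932*a + 6.3112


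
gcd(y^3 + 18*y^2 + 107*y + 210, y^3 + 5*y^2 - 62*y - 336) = y^2 + 13*y + 42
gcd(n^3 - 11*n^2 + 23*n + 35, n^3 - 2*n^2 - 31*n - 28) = n^2 - 6*n - 7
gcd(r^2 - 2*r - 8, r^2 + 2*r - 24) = r - 4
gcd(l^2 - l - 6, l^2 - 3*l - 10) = l + 2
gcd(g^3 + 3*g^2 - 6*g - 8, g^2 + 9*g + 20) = g + 4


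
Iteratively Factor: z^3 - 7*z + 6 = (z + 3)*(z^2 - 3*z + 2) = (z - 1)*(z + 3)*(z - 2)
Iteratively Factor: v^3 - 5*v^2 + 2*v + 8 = (v - 4)*(v^2 - v - 2) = (v - 4)*(v + 1)*(v - 2)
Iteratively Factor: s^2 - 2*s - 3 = (s + 1)*(s - 3)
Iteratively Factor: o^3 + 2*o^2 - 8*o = (o - 2)*(o^2 + 4*o) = (o - 2)*(o + 4)*(o)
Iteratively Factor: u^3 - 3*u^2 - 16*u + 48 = (u - 3)*(u^2 - 16) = (u - 4)*(u - 3)*(u + 4)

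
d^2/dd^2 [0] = 0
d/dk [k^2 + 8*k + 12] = 2*k + 8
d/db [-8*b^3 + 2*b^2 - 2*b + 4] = -24*b^2 + 4*b - 2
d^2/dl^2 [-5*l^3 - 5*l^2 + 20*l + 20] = -30*l - 10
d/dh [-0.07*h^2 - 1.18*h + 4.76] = -0.14*h - 1.18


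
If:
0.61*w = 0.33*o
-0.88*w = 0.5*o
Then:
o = 0.00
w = 0.00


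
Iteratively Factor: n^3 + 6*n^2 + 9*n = (n)*(n^2 + 6*n + 9) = n*(n + 3)*(n + 3)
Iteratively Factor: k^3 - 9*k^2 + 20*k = (k - 4)*(k^2 - 5*k) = (k - 5)*(k - 4)*(k)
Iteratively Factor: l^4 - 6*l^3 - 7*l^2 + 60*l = (l - 5)*(l^3 - l^2 - 12*l) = (l - 5)*(l + 3)*(l^2 - 4*l) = (l - 5)*(l - 4)*(l + 3)*(l)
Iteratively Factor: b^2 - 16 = (b + 4)*(b - 4)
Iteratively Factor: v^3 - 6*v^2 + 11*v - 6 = (v - 2)*(v^2 - 4*v + 3) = (v - 3)*(v - 2)*(v - 1)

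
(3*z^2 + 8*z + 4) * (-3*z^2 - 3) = -9*z^4 - 24*z^3 - 21*z^2 - 24*z - 12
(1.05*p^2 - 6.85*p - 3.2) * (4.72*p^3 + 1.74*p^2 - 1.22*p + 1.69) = 4.956*p^5 - 30.505*p^4 - 28.304*p^3 + 4.5635*p^2 - 7.6725*p - 5.408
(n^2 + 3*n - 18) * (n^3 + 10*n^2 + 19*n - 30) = n^5 + 13*n^4 + 31*n^3 - 153*n^2 - 432*n + 540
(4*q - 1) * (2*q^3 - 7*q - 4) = 8*q^4 - 2*q^3 - 28*q^2 - 9*q + 4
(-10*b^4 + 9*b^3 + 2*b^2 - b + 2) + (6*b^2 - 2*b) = -10*b^4 + 9*b^3 + 8*b^2 - 3*b + 2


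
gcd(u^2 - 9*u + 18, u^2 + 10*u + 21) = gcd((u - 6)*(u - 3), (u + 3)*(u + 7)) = 1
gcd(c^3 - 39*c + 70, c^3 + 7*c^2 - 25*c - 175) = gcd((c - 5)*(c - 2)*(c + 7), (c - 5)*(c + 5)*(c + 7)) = c^2 + 2*c - 35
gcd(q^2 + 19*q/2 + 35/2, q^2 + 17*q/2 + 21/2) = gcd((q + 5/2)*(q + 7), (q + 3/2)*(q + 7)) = q + 7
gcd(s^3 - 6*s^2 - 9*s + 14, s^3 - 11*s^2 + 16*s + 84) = s^2 - 5*s - 14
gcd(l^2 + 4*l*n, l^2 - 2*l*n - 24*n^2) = l + 4*n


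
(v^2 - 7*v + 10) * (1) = v^2 - 7*v + 10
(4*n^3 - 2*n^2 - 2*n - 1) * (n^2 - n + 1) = 4*n^5 - 6*n^4 + 4*n^3 - n^2 - n - 1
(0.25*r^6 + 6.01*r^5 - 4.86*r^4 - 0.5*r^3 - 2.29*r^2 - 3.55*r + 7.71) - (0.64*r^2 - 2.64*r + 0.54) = 0.25*r^6 + 6.01*r^5 - 4.86*r^4 - 0.5*r^3 - 2.93*r^2 - 0.91*r + 7.17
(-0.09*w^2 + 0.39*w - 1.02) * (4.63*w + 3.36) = -0.4167*w^3 + 1.5033*w^2 - 3.4122*w - 3.4272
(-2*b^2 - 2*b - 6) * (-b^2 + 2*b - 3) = 2*b^4 - 2*b^3 + 8*b^2 - 6*b + 18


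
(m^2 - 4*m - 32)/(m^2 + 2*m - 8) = (m - 8)/(m - 2)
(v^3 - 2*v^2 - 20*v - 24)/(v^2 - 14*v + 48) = (v^2 + 4*v + 4)/(v - 8)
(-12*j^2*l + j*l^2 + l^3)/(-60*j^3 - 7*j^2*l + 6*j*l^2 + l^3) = l/(5*j + l)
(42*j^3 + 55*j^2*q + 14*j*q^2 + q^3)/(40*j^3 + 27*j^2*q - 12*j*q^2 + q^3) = (42*j^2 + 13*j*q + q^2)/(40*j^2 - 13*j*q + q^2)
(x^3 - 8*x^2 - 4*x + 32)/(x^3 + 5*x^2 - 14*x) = (x^2 - 6*x - 16)/(x*(x + 7))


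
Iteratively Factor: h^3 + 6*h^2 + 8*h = (h)*(h^2 + 6*h + 8) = h*(h + 2)*(h + 4)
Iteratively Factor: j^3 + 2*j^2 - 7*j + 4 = (j - 1)*(j^2 + 3*j - 4) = (j - 1)*(j + 4)*(j - 1)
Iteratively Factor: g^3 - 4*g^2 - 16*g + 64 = (g - 4)*(g^2 - 16) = (g - 4)^2*(g + 4)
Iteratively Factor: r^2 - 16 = (r - 4)*(r + 4)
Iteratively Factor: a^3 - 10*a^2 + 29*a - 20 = (a - 1)*(a^2 - 9*a + 20) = (a - 4)*(a - 1)*(a - 5)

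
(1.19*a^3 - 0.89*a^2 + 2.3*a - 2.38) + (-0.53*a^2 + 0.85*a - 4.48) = 1.19*a^3 - 1.42*a^2 + 3.15*a - 6.86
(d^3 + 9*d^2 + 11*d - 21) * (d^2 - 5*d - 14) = d^5 + 4*d^4 - 48*d^3 - 202*d^2 - 49*d + 294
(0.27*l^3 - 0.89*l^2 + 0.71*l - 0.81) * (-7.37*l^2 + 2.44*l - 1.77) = -1.9899*l^5 + 7.2181*l^4 - 7.8822*l^3 + 9.2774*l^2 - 3.2331*l + 1.4337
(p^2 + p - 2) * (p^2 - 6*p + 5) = p^4 - 5*p^3 - 3*p^2 + 17*p - 10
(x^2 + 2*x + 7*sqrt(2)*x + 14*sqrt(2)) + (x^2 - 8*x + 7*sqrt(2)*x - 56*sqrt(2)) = 2*x^2 - 6*x + 14*sqrt(2)*x - 42*sqrt(2)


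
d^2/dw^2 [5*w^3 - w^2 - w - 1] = 30*w - 2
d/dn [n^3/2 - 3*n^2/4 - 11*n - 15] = 3*n^2/2 - 3*n/2 - 11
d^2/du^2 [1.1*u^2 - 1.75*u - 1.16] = 2.20000000000000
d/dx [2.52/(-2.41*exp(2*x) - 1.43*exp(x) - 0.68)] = (12.1464*exp(x) + 3.6036)*exp(x)/(2.41*exp(2*x) + 1.43*exp(x) + 0.68)^2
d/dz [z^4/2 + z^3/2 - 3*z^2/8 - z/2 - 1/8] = 2*z^3 + 3*z^2/2 - 3*z/4 - 1/2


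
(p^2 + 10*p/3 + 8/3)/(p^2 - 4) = (p + 4/3)/(p - 2)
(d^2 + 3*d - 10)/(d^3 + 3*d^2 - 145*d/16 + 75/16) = 16*(d - 2)/(16*d^2 - 32*d + 15)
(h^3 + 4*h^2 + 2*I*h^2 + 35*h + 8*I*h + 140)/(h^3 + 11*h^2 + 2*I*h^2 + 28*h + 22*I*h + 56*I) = (h^2 + 2*I*h + 35)/(h^2 + h*(7 + 2*I) + 14*I)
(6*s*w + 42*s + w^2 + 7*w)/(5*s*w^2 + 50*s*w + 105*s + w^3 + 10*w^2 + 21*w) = (6*s + w)/(5*s*w + 15*s + w^2 + 3*w)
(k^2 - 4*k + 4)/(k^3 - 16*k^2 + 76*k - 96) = (k - 2)/(k^2 - 14*k + 48)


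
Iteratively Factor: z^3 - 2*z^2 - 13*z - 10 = (z + 1)*(z^2 - 3*z - 10) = (z + 1)*(z + 2)*(z - 5)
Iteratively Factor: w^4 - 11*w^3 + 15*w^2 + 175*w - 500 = (w - 5)*(w^3 - 6*w^2 - 15*w + 100) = (w - 5)^2*(w^2 - w - 20) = (w - 5)^2*(w + 4)*(w - 5)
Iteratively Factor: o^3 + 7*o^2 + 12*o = (o)*(o^2 + 7*o + 12) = o*(o + 3)*(o + 4)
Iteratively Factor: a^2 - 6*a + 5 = (a - 1)*(a - 5)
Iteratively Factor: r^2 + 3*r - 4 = (r + 4)*(r - 1)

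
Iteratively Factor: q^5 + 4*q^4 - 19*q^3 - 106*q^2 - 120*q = (q)*(q^4 + 4*q^3 - 19*q^2 - 106*q - 120) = q*(q - 5)*(q^3 + 9*q^2 + 26*q + 24) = q*(q - 5)*(q + 4)*(q^2 + 5*q + 6) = q*(q - 5)*(q + 3)*(q + 4)*(q + 2)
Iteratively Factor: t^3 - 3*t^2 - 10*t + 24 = (t + 3)*(t^2 - 6*t + 8) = (t - 4)*(t + 3)*(t - 2)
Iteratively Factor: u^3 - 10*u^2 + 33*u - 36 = (u - 4)*(u^2 - 6*u + 9) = (u - 4)*(u - 3)*(u - 3)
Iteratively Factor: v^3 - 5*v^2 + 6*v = (v - 2)*(v^2 - 3*v) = v*(v - 2)*(v - 3)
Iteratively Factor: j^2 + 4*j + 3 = (j + 1)*(j + 3)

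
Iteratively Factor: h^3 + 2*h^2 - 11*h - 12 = (h - 3)*(h^2 + 5*h + 4) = (h - 3)*(h + 1)*(h + 4)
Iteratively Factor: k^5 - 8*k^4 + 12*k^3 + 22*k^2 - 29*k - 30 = (k - 5)*(k^4 - 3*k^3 - 3*k^2 + 7*k + 6) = (k - 5)*(k + 1)*(k^3 - 4*k^2 + k + 6) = (k - 5)*(k - 2)*(k + 1)*(k^2 - 2*k - 3) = (k - 5)*(k - 3)*(k - 2)*(k + 1)*(k + 1)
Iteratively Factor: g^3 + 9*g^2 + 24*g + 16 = (g + 4)*(g^2 + 5*g + 4) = (g + 4)^2*(g + 1)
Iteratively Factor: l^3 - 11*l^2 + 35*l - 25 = (l - 1)*(l^2 - 10*l + 25) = (l - 5)*(l - 1)*(l - 5)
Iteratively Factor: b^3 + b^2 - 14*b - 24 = (b - 4)*(b^2 + 5*b + 6) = (b - 4)*(b + 2)*(b + 3)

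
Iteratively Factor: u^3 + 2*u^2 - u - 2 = (u + 2)*(u^2 - 1) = (u - 1)*(u + 2)*(u + 1)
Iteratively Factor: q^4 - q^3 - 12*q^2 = (q + 3)*(q^3 - 4*q^2) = q*(q + 3)*(q^2 - 4*q) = q^2*(q + 3)*(q - 4)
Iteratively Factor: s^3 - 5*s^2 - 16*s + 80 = (s - 5)*(s^2 - 16) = (s - 5)*(s + 4)*(s - 4)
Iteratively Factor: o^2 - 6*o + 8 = (o - 2)*(o - 4)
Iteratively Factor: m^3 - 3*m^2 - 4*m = (m - 4)*(m^2 + m) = (m - 4)*(m + 1)*(m)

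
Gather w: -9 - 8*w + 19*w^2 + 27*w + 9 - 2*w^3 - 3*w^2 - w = -2*w^3 + 16*w^2 + 18*w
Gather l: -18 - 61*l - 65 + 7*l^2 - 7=7*l^2 - 61*l - 90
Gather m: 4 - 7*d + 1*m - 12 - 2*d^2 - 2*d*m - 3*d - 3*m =-2*d^2 - 10*d + m*(-2*d - 2) - 8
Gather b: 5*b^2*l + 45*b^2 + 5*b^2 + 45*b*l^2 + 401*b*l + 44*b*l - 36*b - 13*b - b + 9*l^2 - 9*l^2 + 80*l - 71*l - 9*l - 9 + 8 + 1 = b^2*(5*l + 50) + b*(45*l^2 + 445*l - 50)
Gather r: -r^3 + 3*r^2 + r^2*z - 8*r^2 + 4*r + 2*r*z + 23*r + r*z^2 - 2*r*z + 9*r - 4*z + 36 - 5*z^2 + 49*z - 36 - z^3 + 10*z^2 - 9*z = -r^3 + r^2*(z - 5) + r*(z^2 + 36) - z^3 + 5*z^2 + 36*z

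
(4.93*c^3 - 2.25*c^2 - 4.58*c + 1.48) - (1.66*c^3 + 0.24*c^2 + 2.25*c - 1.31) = 3.27*c^3 - 2.49*c^2 - 6.83*c + 2.79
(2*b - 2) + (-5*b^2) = -5*b^2 + 2*b - 2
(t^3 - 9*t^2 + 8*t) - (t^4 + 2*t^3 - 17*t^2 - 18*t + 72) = -t^4 - t^3 + 8*t^2 + 26*t - 72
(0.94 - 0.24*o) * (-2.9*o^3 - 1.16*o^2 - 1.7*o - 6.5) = 0.696*o^4 - 2.4476*o^3 - 0.6824*o^2 - 0.0379999999999998*o - 6.11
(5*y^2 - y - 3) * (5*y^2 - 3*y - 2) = 25*y^4 - 20*y^3 - 22*y^2 + 11*y + 6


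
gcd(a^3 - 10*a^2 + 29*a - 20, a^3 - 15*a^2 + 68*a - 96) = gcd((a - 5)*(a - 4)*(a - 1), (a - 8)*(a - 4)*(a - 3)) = a - 4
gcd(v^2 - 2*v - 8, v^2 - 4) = v + 2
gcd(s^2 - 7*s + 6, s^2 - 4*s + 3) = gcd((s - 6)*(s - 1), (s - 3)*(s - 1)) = s - 1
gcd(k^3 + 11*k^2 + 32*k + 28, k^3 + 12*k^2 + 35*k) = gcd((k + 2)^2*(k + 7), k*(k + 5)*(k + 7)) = k + 7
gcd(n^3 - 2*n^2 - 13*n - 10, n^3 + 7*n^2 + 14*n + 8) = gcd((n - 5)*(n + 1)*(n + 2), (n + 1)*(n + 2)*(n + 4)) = n^2 + 3*n + 2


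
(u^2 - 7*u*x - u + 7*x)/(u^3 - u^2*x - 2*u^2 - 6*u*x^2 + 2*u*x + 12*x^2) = (u^2 - 7*u*x - u + 7*x)/(u^3 - u^2*x - 2*u^2 - 6*u*x^2 + 2*u*x + 12*x^2)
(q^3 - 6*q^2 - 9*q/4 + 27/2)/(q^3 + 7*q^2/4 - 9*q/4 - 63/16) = 4*(q - 6)/(4*q + 7)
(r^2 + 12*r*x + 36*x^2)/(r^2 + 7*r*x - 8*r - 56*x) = (r^2 + 12*r*x + 36*x^2)/(r^2 + 7*r*x - 8*r - 56*x)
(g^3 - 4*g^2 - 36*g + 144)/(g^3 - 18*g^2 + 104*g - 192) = (g + 6)/(g - 8)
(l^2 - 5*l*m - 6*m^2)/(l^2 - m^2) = (l - 6*m)/(l - m)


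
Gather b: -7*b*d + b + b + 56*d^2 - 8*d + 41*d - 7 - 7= b*(2 - 7*d) + 56*d^2 + 33*d - 14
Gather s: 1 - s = 1 - s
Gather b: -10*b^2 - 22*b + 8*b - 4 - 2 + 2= -10*b^2 - 14*b - 4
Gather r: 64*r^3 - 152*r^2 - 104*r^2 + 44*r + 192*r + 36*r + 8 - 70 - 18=64*r^3 - 256*r^2 + 272*r - 80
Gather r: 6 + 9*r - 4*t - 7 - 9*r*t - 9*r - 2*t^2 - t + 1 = -9*r*t - 2*t^2 - 5*t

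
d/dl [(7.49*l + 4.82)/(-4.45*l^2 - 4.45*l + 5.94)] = (33.3305*l^2 + 42.898*l + 65.9396)/(19.8025*l^4 + 39.605*l^3 - 33.0635*l^2 - 52.866*l + 35.2836)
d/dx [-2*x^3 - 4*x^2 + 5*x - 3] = -6*x^2 - 8*x + 5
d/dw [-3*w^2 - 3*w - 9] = -6*w - 3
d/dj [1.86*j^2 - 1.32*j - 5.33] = 3.72*j - 1.32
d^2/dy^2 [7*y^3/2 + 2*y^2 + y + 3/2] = 21*y + 4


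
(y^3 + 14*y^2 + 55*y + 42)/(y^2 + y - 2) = (y^3 + 14*y^2 + 55*y + 42)/(y^2 + y - 2)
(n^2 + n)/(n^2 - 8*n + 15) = n*(n + 1)/(n^2 - 8*n + 15)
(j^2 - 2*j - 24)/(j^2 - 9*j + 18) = (j + 4)/(j - 3)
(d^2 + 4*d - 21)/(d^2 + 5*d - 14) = (d - 3)/(d - 2)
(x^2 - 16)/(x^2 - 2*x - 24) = (x - 4)/(x - 6)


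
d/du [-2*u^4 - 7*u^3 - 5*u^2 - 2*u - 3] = -8*u^3 - 21*u^2 - 10*u - 2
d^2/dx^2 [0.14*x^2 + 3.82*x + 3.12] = 0.280000000000000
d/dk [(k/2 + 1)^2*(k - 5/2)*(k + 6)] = k^3 + 45*k^2/8 + 3*k/2 - 23/2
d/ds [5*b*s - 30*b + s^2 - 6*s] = 5*b + 2*s - 6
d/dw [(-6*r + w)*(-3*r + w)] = -9*r + 2*w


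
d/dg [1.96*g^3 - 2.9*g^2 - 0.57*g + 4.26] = 5.88*g^2 - 5.8*g - 0.57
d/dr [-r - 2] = -1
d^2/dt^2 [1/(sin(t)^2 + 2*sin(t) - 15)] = 2*(-2*sin(t)^4 - 3*sin(t)^3 - 29*sin(t)^2 - 9*sin(t) + 19)/(sin(t)^2 + 2*sin(t) - 15)^3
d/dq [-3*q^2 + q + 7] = 1 - 6*q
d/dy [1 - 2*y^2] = -4*y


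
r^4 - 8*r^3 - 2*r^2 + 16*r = r*(r - 8)*(r - sqrt(2))*(r + sqrt(2))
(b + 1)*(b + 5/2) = b^2 + 7*b/2 + 5/2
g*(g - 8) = g^2 - 8*g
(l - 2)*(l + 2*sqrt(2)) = l^2 - 2*l + 2*sqrt(2)*l - 4*sqrt(2)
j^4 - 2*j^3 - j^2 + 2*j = j*(j - 2)*(j - 1)*(j + 1)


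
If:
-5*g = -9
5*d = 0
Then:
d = 0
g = 9/5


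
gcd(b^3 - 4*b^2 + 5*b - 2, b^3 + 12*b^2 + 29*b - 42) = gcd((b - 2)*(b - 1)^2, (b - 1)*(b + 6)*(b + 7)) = b - 1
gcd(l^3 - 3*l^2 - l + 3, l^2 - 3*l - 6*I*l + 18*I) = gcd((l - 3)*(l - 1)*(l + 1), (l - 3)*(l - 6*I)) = l - 3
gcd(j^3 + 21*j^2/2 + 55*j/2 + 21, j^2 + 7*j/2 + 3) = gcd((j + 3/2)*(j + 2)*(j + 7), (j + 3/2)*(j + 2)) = j^2 + 7*j/2 + 3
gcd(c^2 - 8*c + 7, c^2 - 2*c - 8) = 1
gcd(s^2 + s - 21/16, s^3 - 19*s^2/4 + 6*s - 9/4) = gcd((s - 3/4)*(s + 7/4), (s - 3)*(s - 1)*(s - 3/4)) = s - 3/4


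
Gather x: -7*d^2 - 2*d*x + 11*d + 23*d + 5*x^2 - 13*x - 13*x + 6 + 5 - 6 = -7*d^2 + 34*d + 5*x^2 + x*(-2*d - 26) + 5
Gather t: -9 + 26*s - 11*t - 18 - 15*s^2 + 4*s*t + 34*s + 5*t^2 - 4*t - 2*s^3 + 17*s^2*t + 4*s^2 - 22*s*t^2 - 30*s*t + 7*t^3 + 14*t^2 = -2*s^3 - 11*s^2 + 60*s + 7*t^3 + t^2*(19 - 22*s) + t*(17*s^2 - 26*s - 15) - 27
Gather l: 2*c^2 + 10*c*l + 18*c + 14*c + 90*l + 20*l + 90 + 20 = 2*c^2 + 32*c + l*(10*c + 110) + 110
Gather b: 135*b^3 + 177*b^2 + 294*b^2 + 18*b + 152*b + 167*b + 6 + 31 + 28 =135*b^3 + 471*b^2 + 337*b + 65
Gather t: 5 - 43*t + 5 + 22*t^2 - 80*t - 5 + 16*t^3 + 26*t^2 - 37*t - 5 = 16*t^3 + 48*t^2 - 160*t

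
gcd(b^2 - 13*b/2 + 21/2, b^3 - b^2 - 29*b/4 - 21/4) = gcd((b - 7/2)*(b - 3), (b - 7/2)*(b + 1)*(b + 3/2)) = b - 7/2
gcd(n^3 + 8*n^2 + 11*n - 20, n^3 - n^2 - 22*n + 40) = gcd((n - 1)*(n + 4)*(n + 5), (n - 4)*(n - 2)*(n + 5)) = n + 5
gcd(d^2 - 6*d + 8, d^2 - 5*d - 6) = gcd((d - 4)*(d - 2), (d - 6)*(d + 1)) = 1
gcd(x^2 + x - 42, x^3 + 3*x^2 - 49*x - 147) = x + 7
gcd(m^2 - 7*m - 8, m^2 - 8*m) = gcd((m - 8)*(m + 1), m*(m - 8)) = m - 8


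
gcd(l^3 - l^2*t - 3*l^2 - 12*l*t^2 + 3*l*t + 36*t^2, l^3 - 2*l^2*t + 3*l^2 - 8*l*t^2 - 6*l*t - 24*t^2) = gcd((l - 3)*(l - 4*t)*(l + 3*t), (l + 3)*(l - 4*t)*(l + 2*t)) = -l + 4*t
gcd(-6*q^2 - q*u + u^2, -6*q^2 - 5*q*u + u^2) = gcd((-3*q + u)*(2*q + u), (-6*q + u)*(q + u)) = 1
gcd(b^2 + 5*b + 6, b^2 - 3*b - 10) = b + 2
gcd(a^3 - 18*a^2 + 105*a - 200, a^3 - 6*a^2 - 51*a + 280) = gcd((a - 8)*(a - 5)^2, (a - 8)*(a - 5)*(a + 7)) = a^2 - 13*a + 40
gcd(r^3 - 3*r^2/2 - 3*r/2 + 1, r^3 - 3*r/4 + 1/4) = r^2 + r/2 - 1/2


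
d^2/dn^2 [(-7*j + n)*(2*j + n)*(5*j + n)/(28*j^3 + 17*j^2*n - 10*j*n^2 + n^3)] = 4*j*(-31*j^3 + 3*j^2*n - 21*j*n^2 - 5*n^3)/(64*j^6 + 144*j^5*n + 60*j^4*n^2 - 45*j^3*n^3 - 15*j^2*n^4 + 9*j*n^5 - n^6)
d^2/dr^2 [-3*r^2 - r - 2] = -6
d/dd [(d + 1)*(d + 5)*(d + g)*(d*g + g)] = g*(d + 1)*((d + 1)*(d + 5) + (d + 1)*(d + g) + 2*(d + 5)*(d + g))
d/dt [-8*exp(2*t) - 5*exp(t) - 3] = (-16*exp(t) - 5)*exp(t)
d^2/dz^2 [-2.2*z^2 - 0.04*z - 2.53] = -4.40000000000000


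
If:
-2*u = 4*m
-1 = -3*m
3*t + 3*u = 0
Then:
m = 1/3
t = 2/3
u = -2/3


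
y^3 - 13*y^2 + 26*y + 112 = (y - 8)*(y - 7)*(y + 2)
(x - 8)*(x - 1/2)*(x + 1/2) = x^3 - 8*x^2 - x/4 + 2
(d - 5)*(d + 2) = d^2 - 3*d - 10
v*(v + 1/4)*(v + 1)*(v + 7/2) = v^4 + 19*v^3/4 + 37*v^2/8 + 7*v/8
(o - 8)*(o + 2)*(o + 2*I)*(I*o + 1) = I*o^4 - o^3 - 6*I*o^3 + 6*o^2 - 14*I*o^2 + 16*o - 12*I*o - 32*I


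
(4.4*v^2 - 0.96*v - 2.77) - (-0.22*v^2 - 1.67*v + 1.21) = 4.62*v^2 + 0.71*v - 3.98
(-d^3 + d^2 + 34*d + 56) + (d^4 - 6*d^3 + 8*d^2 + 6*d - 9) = d^4 - 7*d^3 + 9*d^2 + 40*d + 47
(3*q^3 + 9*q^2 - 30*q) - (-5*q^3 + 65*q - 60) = 8*q^3 + 9*q^2 - 95*q + 60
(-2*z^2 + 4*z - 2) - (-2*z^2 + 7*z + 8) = -3*z - 10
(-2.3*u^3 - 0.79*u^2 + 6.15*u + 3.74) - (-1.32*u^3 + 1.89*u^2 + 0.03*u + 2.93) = -0.98*u^3 - 2.68*u^2 + 6.12*u + 0.81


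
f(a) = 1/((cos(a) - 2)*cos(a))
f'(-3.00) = 0.06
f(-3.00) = 0.34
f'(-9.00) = 0.22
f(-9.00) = 0.38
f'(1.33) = -8.38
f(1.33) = -2.38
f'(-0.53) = 0.14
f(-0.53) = -1.02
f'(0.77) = -0.46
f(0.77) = -1.09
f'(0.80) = -0.53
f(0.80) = -1.10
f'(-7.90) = 235.90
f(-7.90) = 10.62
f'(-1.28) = 5.66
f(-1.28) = -2.04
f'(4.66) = 181.97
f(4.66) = 9.30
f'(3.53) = 0.20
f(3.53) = 0.37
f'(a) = sin(a)/((cos(a) - 2)*cos(a)^2) + sin(a)/((cos(a) - 2)^2*cos(a)) = 2*(-sin(a)/cos(a)^2 + tan(a))/(cos(a) - 2)^2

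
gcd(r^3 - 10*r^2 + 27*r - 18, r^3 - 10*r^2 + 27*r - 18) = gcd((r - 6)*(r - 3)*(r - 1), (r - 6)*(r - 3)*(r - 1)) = r^3 - 10*r^2 + 27*r - 18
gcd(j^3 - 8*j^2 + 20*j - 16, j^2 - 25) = 1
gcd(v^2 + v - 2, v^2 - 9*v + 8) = v - 1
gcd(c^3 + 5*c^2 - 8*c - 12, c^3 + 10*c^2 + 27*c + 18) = c^2 + 7*c + 6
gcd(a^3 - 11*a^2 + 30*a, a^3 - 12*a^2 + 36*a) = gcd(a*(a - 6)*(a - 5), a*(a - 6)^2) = a^2 - 6*a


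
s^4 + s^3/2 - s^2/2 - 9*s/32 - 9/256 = (s - 3/4)*(s + 1/4)^2*(s + 3/4)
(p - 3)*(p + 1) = p^2 - 2*p - 3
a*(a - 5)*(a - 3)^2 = a^4 - 11*a^3 + 39*a^2 - 45*a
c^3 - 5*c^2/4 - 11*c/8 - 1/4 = (c - 2)*(c + 1/4)*(c + 1/2)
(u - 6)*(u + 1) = u^2 - 5*u - 6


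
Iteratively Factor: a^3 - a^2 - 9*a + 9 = (a - 3)*(a^2 + 2*a - 3) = (a - 3)*(a + 3)*(a - 1)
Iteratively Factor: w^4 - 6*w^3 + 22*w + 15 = (w + 1)*(w^3 - 7*w^2 + 7*w + 15) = (w + 1)^2*(w^2 - 8*w + 15) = (w - 5)*(w + 1)^2*(w - 3)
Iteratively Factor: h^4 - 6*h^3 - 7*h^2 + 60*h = (h + 3)*(h^3 - 9*h^2 + 20*h) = (h - 5)*(h + 3)*(h^2 - 4*h) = (h - 5)*(h - 4)*(h + 3)*(h)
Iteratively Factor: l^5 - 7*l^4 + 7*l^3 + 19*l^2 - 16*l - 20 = (l - 2)*(l^4 - 5*l^3 - 3*l^2 + 13*l + 10) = (l - 2)*(l + 1)*(l^3 - 6*l^2 + 3*l + 10) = (l - 5)*(l - 2)*(l + 1)*(l^2 - l - 2) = (l - 5)*(l - 2)^2*(l + 1)*(l + 1)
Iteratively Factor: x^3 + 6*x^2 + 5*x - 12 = (x - 1)*(x^2 + 7*x + 12) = (x - 1)*(x + 3)*(x + 4)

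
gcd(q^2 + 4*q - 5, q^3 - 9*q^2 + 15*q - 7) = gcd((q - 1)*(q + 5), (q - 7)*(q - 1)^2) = q - 1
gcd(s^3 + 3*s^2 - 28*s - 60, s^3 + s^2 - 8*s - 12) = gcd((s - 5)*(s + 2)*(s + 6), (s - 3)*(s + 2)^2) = s + 2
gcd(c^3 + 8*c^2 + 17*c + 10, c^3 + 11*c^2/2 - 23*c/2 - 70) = c + 5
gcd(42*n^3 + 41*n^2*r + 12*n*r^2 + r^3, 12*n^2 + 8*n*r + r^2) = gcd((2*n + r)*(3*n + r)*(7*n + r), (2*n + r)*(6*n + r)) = 2*n + r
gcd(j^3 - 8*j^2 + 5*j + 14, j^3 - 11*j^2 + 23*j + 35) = j^2 - 6*j - 7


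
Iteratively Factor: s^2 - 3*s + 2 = (s - 2)*(s - 1)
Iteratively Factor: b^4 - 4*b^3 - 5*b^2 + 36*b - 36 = (b + 3)*(b^3 - 7*b^2 + 16*b - 12) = (b - 2)*(b + 3)*(b^2 - 5*b + 6) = (b - 2)^2*(b + 3)*(b - 3)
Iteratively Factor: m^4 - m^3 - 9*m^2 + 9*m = (m)*(m^3 - m^2 - 9*m + 9) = m*(m + 3)*(m^2 - 4*m + 3) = m*(m - 1)*(m + 3)*(m - 3)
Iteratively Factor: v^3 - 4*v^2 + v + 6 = (v + 1)*(v^2 - 5*v + 6) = (v - 3)*(v + 1)*(v - 2)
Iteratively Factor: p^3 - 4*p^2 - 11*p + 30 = (p - 2)*(p^2 - 2*p - 15) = (p - 5)*(p - 2)*(p + 3)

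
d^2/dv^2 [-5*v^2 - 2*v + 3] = -10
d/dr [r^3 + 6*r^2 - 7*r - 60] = 3*r^2 + 12*r - 7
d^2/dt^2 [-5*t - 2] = 0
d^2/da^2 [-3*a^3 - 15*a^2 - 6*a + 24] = -18*a - 30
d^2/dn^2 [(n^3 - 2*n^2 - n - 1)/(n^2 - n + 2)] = 2*(-4*n^3 + 3*n^2 + 21*n - 9)/(n^6 - 3*n^5 + 9*n^4 - 13*n^3 + 18*n^2 - 12*n + 8)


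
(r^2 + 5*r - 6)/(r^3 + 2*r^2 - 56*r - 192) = (r - 1)/(r^2 - 4*r - 32)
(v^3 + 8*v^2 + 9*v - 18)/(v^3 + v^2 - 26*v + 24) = (v + 3)/(v - 4)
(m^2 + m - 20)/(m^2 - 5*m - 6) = (-m^2 - m + 20)/(-m^2 + 5*m + 6)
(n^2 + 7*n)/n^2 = (n + 7)/n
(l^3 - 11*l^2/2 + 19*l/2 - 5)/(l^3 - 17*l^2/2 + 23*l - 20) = (l - 1)/(l - 4)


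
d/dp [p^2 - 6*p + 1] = 2*p - 6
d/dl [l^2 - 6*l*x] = 2*l - 6*x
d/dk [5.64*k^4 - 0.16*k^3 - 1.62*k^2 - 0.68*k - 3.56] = 22.56*k^3 - 0.48*k^2 - 3.24*k - 0.68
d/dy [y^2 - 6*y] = 2*y - 6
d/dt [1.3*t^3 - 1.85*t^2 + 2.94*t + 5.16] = 3.9*t^2 - 3.7*t + 2.94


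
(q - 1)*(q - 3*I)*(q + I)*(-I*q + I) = -I*q^4 - 2*q^3 + 2*I*q^3 + 4*q^2 - 4*I*q^2 - 2*q + 6*I*q - 3*I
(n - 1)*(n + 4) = n^2 + 3*n - 4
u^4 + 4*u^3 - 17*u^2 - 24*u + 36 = (u - 3)*(u - 1)*(u + 2)*(u + 6)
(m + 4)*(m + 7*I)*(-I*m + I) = -I*m^3 + 7*m^2 - 3*I*m^2 + 21*m + 4*I*m - 28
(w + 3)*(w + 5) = w^2 + 8*w + 15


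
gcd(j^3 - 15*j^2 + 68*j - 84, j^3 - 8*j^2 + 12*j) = j^2 - 8*j + 12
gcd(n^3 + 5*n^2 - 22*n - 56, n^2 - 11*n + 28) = n - 4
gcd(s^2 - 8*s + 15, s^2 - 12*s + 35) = s - 5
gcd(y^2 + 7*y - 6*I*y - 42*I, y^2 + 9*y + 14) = y + 7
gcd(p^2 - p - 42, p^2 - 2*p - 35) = p - 7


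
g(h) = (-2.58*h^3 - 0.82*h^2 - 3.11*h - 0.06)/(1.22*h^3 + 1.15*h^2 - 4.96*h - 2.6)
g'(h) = (-7.74*h^2 - 1.64*h - 3.11)/(1.22*h^3 + 1.15*h^2 - 4.96*h - 2.6) + (-3.66*h^2 - 2.3*h + 4.96)*(-2.58*h^3 - 0.82*h^2 - 3.11*h - 0.06)/(1.22*h^3 + 1.15*h^2 - 4.96*h - 2.6)^2 = (-1.9666*h^4 + 33.182*h^3 + 27.9873*h^2 + 4.402*h + 7.7884)/(1.4884*h^6 + 2.806*h^5 - 10.7799*h^4 - 17.752*h^3 + 18.6216*h^2 + 25.792*h + 6.76)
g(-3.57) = -4.58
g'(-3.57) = -2.23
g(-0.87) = 2.09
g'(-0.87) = 0.68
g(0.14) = 0.16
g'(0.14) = 0.85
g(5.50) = -2.27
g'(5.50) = 0.11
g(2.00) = -16.41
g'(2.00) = 107.08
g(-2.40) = -40.91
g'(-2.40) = -416.08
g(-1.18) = 2.35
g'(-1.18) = -2.07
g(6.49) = -2.19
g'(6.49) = 0.06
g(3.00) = -3.35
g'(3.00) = 1.52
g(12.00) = -2.09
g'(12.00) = 0.00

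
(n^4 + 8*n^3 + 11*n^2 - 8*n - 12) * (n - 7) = n^5 + n^4 - 45*n^3 - 85*n^2 + 44*n + 84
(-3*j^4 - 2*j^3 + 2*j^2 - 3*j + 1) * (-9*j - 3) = 27*j^5 + 27*j^4 - 12*j^3 + 21*j^2 - 3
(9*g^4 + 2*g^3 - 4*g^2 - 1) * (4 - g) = -9*g^5 + 34*g^4 + 12*g^3 - 16*g^2 + g - 4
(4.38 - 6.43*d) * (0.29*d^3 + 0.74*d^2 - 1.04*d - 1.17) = -1.8647*d^4 - 3.488*d^3 + 9.9284*d^2 + 2.9679*d - 5.1246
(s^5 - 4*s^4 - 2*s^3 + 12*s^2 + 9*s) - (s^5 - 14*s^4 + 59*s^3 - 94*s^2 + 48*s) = 10*s^4 - 61*s^3 + 106*s^2 - 39*s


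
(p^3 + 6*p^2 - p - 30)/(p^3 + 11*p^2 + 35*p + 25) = (p^2 + p - 6)/(p^2 + 6*p + 5)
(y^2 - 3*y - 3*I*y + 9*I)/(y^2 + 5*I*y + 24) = (y - 3)/(y + 8*I)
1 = 1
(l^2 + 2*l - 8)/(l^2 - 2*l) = (l + 4)/l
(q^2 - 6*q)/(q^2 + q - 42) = q/(q + 7)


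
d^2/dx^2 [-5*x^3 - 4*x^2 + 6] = -30*x - 8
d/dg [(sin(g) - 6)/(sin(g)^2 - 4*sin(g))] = (-cos(g) + 12/tan(g) - 24*cos(g)/sin(g)^2)/(sin(g) - 4)^2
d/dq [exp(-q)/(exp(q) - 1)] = (1 - 2*exp(q))*exp(-q)/(exp(2*q) - 2*exp(q) + 1)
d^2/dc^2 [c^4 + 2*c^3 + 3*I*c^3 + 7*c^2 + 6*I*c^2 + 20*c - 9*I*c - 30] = 12*c^2 + c*(12 + 18*I) + 14 + 12*I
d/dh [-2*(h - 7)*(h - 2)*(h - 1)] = -6*h^2 + 40*h - 46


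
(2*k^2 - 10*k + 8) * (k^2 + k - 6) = 2*k^4 - 8*k^3 - 14*k^2 + 68*k - 48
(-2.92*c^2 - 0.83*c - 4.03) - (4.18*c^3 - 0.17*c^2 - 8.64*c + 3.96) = -4.18*c^3 - 2.75*c^2 + 7.81*c - 7.99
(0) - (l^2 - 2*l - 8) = -l^2 + 2*l + 8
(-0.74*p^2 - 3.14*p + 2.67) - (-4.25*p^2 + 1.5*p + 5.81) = 3.51*p^2 - 4.64*p - 3.14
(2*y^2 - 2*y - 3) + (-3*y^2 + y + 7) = -y^2 - y + 4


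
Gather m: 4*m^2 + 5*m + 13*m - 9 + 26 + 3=4*m^2 + 18*m + 20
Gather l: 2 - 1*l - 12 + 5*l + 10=4*l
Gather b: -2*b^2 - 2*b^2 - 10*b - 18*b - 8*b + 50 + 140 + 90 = -4*b^2 - 36*b + 280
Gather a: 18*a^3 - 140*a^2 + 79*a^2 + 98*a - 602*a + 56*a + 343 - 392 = 18*a^3 - 61*a^2 - 448*a - 49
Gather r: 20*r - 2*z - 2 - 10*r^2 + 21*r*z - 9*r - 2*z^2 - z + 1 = -10*r^2 + r*(21*z + 11) - 2*z^2 - 3*z - 1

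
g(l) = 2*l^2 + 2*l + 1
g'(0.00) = 2.00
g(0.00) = 1.00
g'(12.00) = 50.00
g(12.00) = 313.00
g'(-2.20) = -6.80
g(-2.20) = 6.28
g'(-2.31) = -7.24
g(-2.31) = 7.05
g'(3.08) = 14.32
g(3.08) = 26.13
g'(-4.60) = -16.40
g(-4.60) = 34.12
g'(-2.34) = -7.36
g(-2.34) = 7.27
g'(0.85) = 5.40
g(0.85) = 4.14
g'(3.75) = 17.00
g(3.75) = 36.62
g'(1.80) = 9.20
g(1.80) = 11.08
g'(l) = 4*l + 2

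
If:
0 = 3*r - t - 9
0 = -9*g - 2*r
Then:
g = -2*t/27 - 2/3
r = t/3 + 3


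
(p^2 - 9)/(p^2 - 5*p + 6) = (p + 3)/(p - 2)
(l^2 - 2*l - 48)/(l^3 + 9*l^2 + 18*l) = (l - 8)/(l*(l + 3))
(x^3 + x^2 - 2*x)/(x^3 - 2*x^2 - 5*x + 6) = x/(x - 3)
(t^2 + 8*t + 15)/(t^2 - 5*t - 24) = (t + 5)/(t - 8)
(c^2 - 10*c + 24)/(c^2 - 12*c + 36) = (c - 4)/(c - 6)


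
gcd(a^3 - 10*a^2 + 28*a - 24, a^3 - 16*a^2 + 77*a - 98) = a - 2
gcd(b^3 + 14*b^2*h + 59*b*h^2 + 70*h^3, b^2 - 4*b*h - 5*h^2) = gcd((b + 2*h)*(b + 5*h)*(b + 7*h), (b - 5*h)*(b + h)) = 1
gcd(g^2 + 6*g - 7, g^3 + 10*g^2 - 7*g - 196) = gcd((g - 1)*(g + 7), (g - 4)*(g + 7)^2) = g + 7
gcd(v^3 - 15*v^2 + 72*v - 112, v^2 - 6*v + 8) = v - 4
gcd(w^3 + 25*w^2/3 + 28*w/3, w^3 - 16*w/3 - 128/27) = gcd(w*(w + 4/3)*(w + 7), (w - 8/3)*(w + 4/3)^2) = w + 4/3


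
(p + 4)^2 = p^2 + 8*p + 16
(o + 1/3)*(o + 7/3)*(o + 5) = o^3 + 23*o^2/3 + 127*o/9 + 35/9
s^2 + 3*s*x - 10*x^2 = (s - 2*x)*(s + 5*x)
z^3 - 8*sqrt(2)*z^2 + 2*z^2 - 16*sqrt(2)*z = z*(z + 2)*(z - 8*sqrt(2))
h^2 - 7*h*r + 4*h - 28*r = (h + 4)*(h - 7*r)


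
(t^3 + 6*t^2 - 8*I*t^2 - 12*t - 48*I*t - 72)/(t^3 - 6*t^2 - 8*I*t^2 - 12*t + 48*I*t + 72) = (t + 6)/(t - 6)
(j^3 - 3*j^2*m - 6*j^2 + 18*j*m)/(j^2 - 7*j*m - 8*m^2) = j*(-j^2 + 3*j*m + 6*j - 18*m)/(-j^2 + 7*j*m + 8*m^2)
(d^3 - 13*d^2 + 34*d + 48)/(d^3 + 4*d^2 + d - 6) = (d^3 - 13*d^2 + 34*d + 48)/(d^3 + 4*d^2 + d - 6)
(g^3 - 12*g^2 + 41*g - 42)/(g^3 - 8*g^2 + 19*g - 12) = (g^2 - 9*g + 14)/(g^2 - 5*g + 4)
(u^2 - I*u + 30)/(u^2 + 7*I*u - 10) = (u - 6*I)/(u + 2*I)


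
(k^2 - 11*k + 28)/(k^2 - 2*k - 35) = (k - 4)/(k + 5)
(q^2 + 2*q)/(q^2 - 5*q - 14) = q/(q - 7)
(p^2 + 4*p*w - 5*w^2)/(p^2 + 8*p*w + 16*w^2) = (p^2 + 4*p*w - 5*w^2)/(p^2 + 8*p*w + 16*w^2)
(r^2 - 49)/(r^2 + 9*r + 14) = (r - 7)/(r + 2)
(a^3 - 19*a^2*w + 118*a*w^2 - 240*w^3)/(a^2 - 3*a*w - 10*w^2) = (a^2 - 14*a*w + 48*w^2)/(a + 2*w)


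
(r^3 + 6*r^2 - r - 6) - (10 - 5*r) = r^3 + 6*r^2 + 4*r - 16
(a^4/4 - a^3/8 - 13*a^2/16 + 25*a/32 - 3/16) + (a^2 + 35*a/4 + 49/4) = a^4/4 - a^3/8 + 3*a^2/16 + 305*a/32 + 193/16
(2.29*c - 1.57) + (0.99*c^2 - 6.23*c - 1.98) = 0.99*c^2 - 3.94*c - 3.55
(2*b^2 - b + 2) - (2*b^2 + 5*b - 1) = 3 - 6*b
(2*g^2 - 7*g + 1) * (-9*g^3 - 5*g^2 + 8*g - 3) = -18*g^5 + 53*g^4 + 42*g^3 - 67*g^2 + 29*g - 3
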